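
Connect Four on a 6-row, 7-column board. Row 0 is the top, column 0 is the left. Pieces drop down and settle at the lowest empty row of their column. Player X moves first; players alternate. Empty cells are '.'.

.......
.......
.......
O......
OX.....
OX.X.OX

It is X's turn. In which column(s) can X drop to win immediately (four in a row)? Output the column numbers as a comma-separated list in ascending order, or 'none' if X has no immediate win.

Answer: none

Derivation:
col 0: drop X → no win
col 1: drop X → no win
col 2: drop X → no win
col 3: drop X → no win
col 4: drop X → no win
col 5: drop X → no win
col 6: drop X → no win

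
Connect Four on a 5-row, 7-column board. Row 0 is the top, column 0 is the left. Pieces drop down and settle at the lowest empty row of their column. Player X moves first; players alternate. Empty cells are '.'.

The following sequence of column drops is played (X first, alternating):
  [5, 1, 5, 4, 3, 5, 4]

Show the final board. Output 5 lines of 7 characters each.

Answer: .......
.......
.....O.
....XX.
.O.XOX.

Derivation:
Move 1: X drops in col 5, lands at row 4
Move 2: O drops in col 1, lands at row 4
Move 3: X drops in col 5, lands at row 3
Move 4: O drops in col 4, lands at row 4
Move 5: X drops in col 3, lands at row 4
Move 6: O drops in col 5, lands at row 2
Move 7: X drops in col 4, lands at row 3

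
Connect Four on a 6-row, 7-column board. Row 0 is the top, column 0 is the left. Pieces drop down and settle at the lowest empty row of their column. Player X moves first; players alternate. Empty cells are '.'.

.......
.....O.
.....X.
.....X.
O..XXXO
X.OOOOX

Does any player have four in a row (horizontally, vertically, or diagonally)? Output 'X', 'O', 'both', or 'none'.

O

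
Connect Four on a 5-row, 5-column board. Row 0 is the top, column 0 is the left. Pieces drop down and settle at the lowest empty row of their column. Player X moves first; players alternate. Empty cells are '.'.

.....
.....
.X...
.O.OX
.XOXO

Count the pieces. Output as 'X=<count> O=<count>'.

X=4 O=4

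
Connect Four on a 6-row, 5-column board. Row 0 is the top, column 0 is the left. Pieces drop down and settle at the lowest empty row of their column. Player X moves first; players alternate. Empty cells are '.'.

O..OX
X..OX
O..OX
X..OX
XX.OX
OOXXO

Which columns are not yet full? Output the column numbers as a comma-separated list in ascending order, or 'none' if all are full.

Answer: 1,2

Derivation:
col 0: top cell = 'O' → FULL
col 1: top cell = '.' → open
col 2: top cell = '.' → open
col 3: top cell = 'O' → FULL
col 4: top cell = 'X' → FULL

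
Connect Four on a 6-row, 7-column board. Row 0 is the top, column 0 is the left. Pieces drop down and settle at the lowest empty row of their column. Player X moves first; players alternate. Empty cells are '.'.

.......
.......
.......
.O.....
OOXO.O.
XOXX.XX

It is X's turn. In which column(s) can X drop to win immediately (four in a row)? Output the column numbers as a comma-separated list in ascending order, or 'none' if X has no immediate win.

Answer: 4

Derivation:
col 0: drop X → no win
col 1: drop X → no win
col 2: drop X → no win
col 3: drop X → no win
col 4: drop X → WIN!
col 5: drop X → no win
col 6: drop X → no win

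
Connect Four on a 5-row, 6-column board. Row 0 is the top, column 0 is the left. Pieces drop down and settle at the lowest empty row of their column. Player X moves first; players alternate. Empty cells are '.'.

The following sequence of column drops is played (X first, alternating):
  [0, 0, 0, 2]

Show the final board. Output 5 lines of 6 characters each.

Move 1: X drops in col 0, lands at row 4
Move 2: O drops in col 0, lands at row 3
Move 3: X drops in col 0, lands at row 2
Move 4: O drops in col 2, lands at row 4

Answer: ......
......
X.....
O.....
X.O...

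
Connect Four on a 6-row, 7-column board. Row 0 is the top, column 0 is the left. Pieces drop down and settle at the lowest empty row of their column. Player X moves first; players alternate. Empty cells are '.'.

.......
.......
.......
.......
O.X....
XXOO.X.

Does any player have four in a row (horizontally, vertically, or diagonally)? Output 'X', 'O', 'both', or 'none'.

none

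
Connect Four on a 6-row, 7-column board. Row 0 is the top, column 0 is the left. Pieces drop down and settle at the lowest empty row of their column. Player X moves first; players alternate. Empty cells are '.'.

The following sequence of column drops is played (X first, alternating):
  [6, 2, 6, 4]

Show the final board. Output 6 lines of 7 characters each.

Answer: .......
.......
.......
.......
......X
..O.O.X

Derivation:
Move 1: X drops in col 6, lands at row 5
Move 2: O drops in col 2, lands at row 5
Move 3: X drops in col 6, lands at row 4
Move 4: O drops in col 4, lands at row 5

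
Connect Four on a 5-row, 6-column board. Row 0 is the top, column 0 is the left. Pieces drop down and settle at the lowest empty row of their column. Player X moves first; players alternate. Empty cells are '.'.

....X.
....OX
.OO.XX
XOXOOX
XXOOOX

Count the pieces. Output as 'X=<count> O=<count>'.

X=10 O=9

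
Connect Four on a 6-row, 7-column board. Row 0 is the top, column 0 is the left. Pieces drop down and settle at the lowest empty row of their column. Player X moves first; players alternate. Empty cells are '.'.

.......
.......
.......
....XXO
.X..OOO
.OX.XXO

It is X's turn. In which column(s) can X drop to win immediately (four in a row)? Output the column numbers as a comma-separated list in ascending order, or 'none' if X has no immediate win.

col 0: drop X → no win
col 1: drop X → no win
col 2: drop X → no win
col 3: drop X → WIN!
col 4: drop X → no win
col 5: drop X → no win
col 6: drop X → no win

Answer: 3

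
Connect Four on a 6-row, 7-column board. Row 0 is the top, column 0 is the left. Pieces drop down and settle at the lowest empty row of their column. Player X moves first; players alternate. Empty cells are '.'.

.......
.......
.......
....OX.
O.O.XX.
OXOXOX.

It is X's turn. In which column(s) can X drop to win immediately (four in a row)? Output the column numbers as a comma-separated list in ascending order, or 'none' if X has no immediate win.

col 0: drop X → no win
col 1: drop X → no win
col 2: drop X → no win
col 3: drop X → no win
col 4: drop X → no win
col 5: drop X → WIN!
col 6: drop X → no win

Answer: 5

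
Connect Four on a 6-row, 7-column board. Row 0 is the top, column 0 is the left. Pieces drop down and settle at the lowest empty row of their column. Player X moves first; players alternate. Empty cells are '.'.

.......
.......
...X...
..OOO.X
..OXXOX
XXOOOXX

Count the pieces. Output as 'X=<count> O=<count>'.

X=9 O=8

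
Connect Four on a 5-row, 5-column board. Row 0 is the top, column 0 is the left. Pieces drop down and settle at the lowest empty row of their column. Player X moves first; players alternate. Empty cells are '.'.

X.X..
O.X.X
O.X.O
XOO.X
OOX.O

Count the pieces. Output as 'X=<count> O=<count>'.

X=8 O=8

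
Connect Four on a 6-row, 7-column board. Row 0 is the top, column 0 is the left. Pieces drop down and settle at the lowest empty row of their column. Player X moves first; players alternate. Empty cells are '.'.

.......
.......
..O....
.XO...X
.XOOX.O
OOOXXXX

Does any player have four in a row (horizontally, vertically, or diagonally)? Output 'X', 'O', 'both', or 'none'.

both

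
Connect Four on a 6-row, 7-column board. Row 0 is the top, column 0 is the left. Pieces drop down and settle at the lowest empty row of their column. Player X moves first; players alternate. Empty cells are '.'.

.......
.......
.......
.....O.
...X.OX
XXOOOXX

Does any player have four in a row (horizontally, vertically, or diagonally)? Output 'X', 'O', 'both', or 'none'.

none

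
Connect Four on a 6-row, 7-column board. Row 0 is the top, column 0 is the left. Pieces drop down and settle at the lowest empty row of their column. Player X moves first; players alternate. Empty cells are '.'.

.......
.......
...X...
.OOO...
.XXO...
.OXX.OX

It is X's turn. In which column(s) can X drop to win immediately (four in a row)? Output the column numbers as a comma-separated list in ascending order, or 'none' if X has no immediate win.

col 0: drop X → no win
col 1: drop X → no win
col 2: drop X → no win
col 3: drop X → no win
col 4: drop X → no win
col 5: drop X → no win
col 6: drop X → no win

Answer: none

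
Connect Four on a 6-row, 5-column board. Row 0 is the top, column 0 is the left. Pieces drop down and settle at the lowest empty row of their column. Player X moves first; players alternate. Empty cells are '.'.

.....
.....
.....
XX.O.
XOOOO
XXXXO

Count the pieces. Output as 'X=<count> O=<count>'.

X=7 O=6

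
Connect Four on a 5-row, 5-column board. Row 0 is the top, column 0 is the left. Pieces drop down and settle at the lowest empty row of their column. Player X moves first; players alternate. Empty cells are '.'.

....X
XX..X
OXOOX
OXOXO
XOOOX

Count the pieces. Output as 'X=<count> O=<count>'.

X=10 O=9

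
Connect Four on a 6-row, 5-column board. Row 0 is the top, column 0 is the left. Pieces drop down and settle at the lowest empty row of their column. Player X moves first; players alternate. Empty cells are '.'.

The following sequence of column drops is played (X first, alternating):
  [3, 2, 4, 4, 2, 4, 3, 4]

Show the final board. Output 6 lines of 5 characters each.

Answer: .....
.....
....O
....O
..XXO
..OXX

Derivation:
Move 1: X drops in col 3, lands at row 5
Move 2: O drops in col 2, lands at row 5
Move 3: X drops in col 4, lands at row 5
Move 4: O drops in col 4, lands at row 4
Move 5: X drops in col 2, lands at row 4
Move 6: O drops in col 4, lands at row 3
Move 7: X drops in col 3, lands at row 4
Move 8: O drops in col 4, lands at row 2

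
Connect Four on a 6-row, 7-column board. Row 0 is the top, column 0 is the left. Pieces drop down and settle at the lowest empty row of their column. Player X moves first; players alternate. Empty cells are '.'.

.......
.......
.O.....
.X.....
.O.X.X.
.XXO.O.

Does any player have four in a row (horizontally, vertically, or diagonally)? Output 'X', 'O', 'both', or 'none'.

none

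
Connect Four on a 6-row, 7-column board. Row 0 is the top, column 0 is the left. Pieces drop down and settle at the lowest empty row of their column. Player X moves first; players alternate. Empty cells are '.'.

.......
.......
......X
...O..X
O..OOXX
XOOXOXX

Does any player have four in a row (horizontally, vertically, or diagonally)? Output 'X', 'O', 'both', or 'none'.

X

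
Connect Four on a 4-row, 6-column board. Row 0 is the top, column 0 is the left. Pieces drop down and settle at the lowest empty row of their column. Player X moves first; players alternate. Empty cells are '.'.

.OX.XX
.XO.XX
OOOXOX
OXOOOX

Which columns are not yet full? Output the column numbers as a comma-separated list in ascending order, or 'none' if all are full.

Answer: 0,3

Derivation:
col 0: top cell = '.' → open
col 1: top cell = 'O' → FULL
col 2: top cell = 'X' → FULL
col 3: top cell = '.' → open
col 4: top cell = 'X' → FULL
col 5: top cell = 'X' → FULL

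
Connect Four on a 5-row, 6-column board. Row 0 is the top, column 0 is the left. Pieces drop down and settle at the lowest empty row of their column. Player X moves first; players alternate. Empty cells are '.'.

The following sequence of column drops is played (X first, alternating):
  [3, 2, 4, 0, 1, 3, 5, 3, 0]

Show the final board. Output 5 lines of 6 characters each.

Answer: ......
......
...O..
X..O..
OXOXXX

Derivation:
Move 1: X drops in col 3, lands at row 4
Move 2: O drops in col 2, lands at row 4
Move 3: X drops in col 4, lands at row 4
Move 4: O drops in col 0, lands at row 4
Move 5: X drops in col 1, lands at row 4
Move 6: O drops in col 3, lands at row 3
Move 7: X drops in col 5, lands at row 4
Move 8: O drops in col 3, lands at row 2
Move 9: X drops in col 0, lands at row 3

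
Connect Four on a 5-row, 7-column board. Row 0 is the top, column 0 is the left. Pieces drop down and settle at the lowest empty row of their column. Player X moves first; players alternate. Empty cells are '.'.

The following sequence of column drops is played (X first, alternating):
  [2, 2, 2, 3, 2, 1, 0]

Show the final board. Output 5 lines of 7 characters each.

Move 1: X drops in col 2, lands at row 4
Move 2: O drops in col 2, lands at row 3
Move 3: X drops in col 2, lands at row 2
Move 4: O drops in col 3, lands at row 4
Move 5: X drops in col 2, lands at row 1
Move 6: O drops in col 1, lands at row 4
Move 7: X drops in col 0, lands at row 4

Answer: .......
..X....
..X....
..O....
XOXO...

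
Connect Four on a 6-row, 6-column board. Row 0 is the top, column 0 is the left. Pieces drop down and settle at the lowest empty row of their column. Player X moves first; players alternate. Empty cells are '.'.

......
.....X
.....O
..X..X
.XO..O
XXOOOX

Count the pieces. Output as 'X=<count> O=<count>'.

X=7 O=6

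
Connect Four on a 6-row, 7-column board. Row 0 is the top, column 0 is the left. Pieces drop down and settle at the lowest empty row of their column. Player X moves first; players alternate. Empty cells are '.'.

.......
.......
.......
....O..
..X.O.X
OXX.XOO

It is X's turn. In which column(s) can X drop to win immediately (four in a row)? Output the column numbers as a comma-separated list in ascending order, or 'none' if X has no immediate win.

Answer: 3

Derivation:
col 0: drop X → no win
col 1: drop X → no win
col 2: drop X → no win
col 3: drop X → WIN!
col 4: drop X → no win
col 5: drop X → no win
col 6: drop X → no win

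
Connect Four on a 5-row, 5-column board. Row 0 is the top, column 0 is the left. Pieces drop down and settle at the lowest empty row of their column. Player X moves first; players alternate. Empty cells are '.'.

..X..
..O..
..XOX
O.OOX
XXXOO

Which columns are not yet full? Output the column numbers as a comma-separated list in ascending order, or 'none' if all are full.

Answer: 0,1,3,4

Derivation:
col 0: top cell = '.' → open
col 1: top cell = '.' → open
col 2: top cell = 'X' → FULL
col 3: top cell = '.' → open
col 4: top cell = '.' → open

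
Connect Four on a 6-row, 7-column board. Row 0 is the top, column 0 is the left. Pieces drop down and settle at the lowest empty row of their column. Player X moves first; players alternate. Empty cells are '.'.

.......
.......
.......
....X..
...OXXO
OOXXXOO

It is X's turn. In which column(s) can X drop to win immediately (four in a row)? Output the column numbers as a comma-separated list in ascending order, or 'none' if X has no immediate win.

col 0: drop X → no win
col 1: drop X → no win
col 2: drop X → no win
col 3: drop X → no win
col 4: drop X → WIN!
col 5: drop X → no win
col 6: drop X → no win

Answer: 4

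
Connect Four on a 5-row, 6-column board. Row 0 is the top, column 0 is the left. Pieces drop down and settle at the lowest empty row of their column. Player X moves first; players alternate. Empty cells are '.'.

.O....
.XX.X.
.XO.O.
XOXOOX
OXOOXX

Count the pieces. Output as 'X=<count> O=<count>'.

X=10 O=9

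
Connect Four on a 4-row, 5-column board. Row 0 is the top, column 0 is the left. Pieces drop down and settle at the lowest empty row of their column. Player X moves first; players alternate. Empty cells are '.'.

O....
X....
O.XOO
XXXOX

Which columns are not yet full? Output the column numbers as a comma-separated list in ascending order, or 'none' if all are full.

col 0: top cell = 'O' → FULL
col 1: top cell = '.' → open
col 2: top cell = '.' → open
col 3: top cell = '.' → open
col 4: top cell = '.' → open

Answer: 1,2,3,4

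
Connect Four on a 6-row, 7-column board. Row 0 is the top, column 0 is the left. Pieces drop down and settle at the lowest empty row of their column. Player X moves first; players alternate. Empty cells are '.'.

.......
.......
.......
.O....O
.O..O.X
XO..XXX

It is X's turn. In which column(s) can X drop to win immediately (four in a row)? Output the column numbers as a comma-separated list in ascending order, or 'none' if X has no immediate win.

Answer: 3

Derivation:
col 0: drop X → no win
col 1: drop X → no win
col 2: drop X → no win
col 3: drop X → WIN!
col 4: drop X → no win
col 5: drop X → no win
col 6: drop X → no win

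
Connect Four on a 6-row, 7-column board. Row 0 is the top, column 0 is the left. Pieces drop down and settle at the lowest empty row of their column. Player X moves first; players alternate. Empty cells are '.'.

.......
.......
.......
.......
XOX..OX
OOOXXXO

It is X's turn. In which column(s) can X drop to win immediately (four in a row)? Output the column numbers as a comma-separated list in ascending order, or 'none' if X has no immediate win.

Answer: none

Derivation:
col 0: drop X → no win
col 1: drop X → no win
col 2: drop X → no win
col 3: drop X → no win
col 4: drop X → no win
col 5: drop X → no win
col 6: drop X → no win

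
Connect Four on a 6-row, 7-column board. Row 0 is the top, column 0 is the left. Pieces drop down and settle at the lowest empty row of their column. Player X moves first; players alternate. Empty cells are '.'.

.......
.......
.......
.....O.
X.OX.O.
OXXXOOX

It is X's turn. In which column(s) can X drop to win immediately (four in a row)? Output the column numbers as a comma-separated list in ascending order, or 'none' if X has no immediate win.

Answer: none

Derivation:
col 0: drop X → no win
col 1: drop X → no win
col 2: drop X → no win
col 3: drop X → no win
col 4: drop X → no win
col 5: drop X → no win
col 6: drop X → no win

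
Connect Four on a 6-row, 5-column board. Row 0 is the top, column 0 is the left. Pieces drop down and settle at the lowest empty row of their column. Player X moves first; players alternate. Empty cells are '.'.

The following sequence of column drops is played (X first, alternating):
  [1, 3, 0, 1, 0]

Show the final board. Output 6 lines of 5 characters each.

Answer: .....
.....
.....
.....
XO...
XX.O.

Derivation:
Move 1: X drops in col 1, lands at row 5
Move 2: O drops in col 3, lands at row 5
Move 3: X drops in col 0, lands at row 5
Move 4: O drops in col 1, lands at row 4
Move 5: X drops in col 0, lands at row 4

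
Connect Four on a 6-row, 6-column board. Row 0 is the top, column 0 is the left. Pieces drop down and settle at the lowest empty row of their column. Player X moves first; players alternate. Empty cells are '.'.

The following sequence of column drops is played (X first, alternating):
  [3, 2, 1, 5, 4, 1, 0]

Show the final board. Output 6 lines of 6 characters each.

Answer: ......
......
......
......
.O....
XXOXXO

Derivation:
Move 1: X drops in col 3, lands at row 5
Move 2: O drops in col 2, lands at row 5
Move 3: X drops in col 1, lands at row 5
Move 4: O drops in col 5, lands at row 5
Move 5: X drops in col 4, lands at row 5
Move 6: O drops in col 1, lands at row 4
Move 7: X drops in col 0, lands at row 5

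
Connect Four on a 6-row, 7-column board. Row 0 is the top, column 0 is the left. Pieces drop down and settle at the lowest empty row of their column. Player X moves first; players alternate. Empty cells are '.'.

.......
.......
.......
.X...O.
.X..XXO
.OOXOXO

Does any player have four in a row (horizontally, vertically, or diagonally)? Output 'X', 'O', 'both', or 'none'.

none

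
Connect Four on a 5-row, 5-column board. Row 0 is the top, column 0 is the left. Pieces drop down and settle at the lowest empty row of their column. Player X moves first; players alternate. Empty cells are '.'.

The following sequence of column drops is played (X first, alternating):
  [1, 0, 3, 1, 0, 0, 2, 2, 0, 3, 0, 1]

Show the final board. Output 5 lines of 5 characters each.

Move 1: X drops in col 1, lands at row 4
Move 2: O drops in col 0, lands at row 4
Move 3: X drops in col 3, lands at row 4
Move 4: O drops in col 1, lands at row 3
Move 5: X drops in col 0, lands at row 3
Move 6: O drops in col 0, lands at row 2
Move 7: X drops in col 2, lands at row 4
Move 8: O drops in col 2, lands at row 3
Move 9: X drops in col 0, lands at row 1
Move 10: O drops in col 3, lands at row 3
Move 11: X drops in col 0, lands at row 0
Move 12: O drops in col 1, lands at row 2

Answer: X....
X....
OO...
XOOO.
OXXX.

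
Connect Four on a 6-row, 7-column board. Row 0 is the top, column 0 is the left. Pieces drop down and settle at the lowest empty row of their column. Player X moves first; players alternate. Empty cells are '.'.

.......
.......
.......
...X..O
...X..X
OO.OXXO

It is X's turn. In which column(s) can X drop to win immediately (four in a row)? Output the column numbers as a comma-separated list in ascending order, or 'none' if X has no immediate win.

Answer: none

Derivation:
col 0: drop X → no win
col 1: drop X → no win
col 2: drop X → no win
col 3: drop X → no win
col 4: drop X → no win
col 5: drop X → no win
col 6: drop X → no win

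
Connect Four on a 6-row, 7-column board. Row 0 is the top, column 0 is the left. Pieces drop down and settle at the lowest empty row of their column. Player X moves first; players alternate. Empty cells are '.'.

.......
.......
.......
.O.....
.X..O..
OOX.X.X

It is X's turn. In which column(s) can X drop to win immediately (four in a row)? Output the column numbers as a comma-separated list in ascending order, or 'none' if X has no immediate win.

Answer: none

Derivation:
col 0: drop X → no win
col 1: drop X → no win
col 2: drop X → no win
col 3: drop X → no win
col 4: drop X → no win
col 5: drop X → no win
col 6: drop X → no win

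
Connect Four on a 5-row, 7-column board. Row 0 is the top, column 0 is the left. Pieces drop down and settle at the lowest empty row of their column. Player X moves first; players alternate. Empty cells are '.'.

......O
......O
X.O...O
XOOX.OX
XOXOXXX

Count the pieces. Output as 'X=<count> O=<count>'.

X=9 O=9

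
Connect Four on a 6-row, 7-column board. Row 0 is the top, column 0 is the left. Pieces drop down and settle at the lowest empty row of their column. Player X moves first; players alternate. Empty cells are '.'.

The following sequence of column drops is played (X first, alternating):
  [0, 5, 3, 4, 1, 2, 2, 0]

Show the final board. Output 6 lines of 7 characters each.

Answer: .......
.......
.......
.......
O.X....
XXOXOO.

Derivation:
Move 1: X drops in col 0, lands at row 5
Move 2: O drops in col 5, lands at row 5
Move 3: X drops in col 3, lands at row 5
Move 4: O drops in col 4, lands at row 5
Move 5: X drops in col 1, lands at row 5
Move 6: O drops in col 2, lands at row 5
Move 7: X drops in col 2, lands at row 4
Move 8: O drops in col 0, lands at row 4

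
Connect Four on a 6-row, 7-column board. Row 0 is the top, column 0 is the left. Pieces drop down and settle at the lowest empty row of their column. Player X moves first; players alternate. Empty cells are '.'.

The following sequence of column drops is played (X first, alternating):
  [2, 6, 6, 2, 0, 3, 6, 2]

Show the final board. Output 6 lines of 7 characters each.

Move 1: X drops in col 2, lands at row 5
Move 2: O drops in col 6, lands at row 5
Move 3: X drops in col 6, lands at row 4
Move 4: O drops in col 2, lands at row 4
Move 5: X drops in col 0, lands at row 5
Move 6: O drops in col 3, lands at row 5
Move 7: X drops in col 6, lands at row 3
Move 8: O drops in col 2, lands at row 3

Answer: .......
.......
.......
..O...X
..O...X
X.XO..O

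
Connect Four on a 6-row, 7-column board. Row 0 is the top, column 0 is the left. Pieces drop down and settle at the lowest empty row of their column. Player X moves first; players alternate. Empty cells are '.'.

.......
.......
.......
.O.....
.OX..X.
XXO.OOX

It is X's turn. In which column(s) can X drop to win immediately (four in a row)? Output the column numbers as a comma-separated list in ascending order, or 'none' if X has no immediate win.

Answer: none

Derivation:
col 0: drop X → no win
col 1: drop X → no win
col 2: drop X → no win
col 3: drop X → no win
col 4: drop X → no win
col 5: drop X → no win
col 6: drop X → no win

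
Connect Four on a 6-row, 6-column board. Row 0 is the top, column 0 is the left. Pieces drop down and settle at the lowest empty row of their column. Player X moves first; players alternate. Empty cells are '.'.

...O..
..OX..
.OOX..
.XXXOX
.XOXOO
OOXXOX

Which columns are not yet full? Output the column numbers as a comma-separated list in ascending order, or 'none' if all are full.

col 0: top cell = '.' → open
col 1: top cell = '.' → open
col 2: top cell = '.' → open
col 3: top cell = 'O' → FULL
col 4: top cell = '.' → open
col 5: top cell = '.' → open

Answer: 0,1,2,4,5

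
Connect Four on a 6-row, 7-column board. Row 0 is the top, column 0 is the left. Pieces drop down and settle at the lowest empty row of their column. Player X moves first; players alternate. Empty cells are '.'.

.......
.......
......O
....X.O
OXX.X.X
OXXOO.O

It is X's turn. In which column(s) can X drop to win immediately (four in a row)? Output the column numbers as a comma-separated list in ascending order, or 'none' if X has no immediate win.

col 0: drop X → no win
col 1: drop X → no win
col 2: drop X → no win
col 3: drop X → WIN!
col 4: drop X → no win
col 5: drop X → no win
col 6: drop X → no win

Answer: 3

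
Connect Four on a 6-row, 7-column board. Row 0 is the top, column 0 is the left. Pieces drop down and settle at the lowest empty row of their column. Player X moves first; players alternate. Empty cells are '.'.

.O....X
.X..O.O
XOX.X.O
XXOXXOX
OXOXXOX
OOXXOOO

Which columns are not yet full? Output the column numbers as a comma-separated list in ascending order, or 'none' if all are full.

col 0: top cell = '.' → open
col 1: top cell = 'O' → FULL
col 2: top cell = '.' → open
col 3: top cell = '.' → open
col 4: top cell = '.' → open
col 5: top cell = '.' → open
col 6: top cell = 'X' → FULL

Answer: 0,2,3,4,5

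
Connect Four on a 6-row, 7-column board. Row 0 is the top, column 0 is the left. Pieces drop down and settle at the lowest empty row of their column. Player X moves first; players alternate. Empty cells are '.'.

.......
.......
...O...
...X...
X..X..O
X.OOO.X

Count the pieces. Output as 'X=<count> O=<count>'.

X=5 O=5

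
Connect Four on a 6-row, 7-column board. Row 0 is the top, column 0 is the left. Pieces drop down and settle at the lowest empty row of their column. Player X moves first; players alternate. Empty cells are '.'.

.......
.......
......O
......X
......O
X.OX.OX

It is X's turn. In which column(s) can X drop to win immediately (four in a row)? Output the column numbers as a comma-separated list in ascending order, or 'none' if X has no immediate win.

Answer: none

Derivation:
col 0: drop X → no win
col 1: drop X → no win
col 2: drop X → no win
col 3: drop X → no win
col 4: drop X → no win
col 5: drop X → no win
col 6: drop X → no win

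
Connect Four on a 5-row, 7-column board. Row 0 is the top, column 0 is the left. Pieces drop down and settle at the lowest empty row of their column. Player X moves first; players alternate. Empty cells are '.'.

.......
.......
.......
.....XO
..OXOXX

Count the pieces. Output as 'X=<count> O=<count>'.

X=4 O=3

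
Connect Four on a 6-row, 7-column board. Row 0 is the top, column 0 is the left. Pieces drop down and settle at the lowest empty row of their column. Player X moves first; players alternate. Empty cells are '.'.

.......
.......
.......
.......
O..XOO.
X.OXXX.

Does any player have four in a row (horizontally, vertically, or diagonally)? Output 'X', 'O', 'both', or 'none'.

none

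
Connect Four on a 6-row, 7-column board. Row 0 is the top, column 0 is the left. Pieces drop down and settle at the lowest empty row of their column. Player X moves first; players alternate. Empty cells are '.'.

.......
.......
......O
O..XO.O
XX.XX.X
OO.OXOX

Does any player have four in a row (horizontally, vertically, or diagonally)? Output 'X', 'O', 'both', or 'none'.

none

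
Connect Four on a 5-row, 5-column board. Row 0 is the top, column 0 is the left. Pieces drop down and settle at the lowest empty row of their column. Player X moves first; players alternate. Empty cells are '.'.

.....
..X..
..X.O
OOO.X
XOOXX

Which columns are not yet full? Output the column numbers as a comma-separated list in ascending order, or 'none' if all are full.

Answer: 0,1,2,3,4

Derivation:
col 0: top cell = '.' → open
col 1: top cell = '.' → open
col 2: top cell = '.' → open
col 3: top cell = '.' → open
col 4: top cell = '.' → open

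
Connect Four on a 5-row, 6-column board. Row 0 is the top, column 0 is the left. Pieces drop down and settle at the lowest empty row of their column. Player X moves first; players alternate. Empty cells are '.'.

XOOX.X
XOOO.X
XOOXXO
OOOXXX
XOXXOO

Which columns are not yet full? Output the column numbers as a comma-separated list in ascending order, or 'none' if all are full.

Answer: 4

Derivation:
col 0: top cell = 'X' → FULL
col 1: top cell = 'O' → FULL
col 2: top cell = 'O' → FULL
col 3: top cell = 'X' → FULL
col 4: top cell = '.' → open
col 5: top cell = 'X' → FULL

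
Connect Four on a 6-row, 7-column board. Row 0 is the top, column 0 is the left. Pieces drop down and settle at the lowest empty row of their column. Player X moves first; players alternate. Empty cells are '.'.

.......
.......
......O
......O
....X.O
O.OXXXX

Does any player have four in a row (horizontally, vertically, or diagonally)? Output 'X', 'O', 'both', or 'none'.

X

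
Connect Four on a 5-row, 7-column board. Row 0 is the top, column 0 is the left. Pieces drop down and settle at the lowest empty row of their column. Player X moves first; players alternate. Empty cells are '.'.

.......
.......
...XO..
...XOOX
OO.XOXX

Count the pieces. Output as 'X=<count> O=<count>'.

X=6 O=6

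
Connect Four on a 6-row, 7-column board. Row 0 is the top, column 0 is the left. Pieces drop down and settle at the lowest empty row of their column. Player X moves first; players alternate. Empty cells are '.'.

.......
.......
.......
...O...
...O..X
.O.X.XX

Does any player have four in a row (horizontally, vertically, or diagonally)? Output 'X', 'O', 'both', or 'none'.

none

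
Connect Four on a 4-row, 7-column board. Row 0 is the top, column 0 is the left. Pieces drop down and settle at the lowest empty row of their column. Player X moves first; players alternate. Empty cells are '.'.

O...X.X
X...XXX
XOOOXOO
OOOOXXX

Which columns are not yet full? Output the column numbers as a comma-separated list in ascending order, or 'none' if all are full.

col 0: top cell = 'O' → FULL
col 1: top cell = '.' → open
col 2: top cell = '.' → open
col 3: top cell = '.' → open
col 4: top cell = 'X' → FULL
col 5: top cell = '.' → open
col 6: top cell = 'X' → FULL

Answer: 1,2,3,5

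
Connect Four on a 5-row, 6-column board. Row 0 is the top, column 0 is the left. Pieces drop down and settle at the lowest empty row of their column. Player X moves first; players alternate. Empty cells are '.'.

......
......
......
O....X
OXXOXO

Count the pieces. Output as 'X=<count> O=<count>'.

X=4 O=4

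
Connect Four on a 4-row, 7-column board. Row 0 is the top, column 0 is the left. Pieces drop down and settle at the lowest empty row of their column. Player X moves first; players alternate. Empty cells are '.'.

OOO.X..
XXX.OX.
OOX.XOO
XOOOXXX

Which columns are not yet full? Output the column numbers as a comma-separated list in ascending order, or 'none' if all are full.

col 0: top cell = 'O' → FULL
col 1: top cell = 'O' → FULL
col 2: top cell = 'O' → FULL
col 3: top cell = '.' → open
col 4: top cell = 'X' → FULL
col 5: top cell = '.' → open
col 6: top cell = '.' → open

Answer: 3,5,6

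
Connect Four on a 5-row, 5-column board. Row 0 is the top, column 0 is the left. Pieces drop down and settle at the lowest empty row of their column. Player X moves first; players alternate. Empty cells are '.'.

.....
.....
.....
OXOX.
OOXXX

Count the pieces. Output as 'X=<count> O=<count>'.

X=5 O=4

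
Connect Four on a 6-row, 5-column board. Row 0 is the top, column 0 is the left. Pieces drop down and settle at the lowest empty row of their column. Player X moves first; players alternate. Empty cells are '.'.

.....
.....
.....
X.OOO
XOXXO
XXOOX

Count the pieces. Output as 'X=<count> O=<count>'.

X=7 O=7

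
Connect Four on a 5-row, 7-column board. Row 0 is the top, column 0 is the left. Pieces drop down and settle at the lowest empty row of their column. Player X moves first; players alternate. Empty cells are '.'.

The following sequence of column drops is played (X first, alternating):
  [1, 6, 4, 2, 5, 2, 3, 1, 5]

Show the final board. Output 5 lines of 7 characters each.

Move 1: X drops in col 1, lands at row 4
Move 2: O drops in col 6, lands at row 4
Move 3: X drops in col 4, lands at row 4
Move 4: O drops in col 2, lands at row 4
Move 5: X drops in col 5, lands at row 4
Move 6: O drops in col 2, lands at row 3
Move 7: X drops in col 3, lands at row 4
Move 8: O drops in col 1, lands at row 3
Move 9: X drops in col 5, lands at row 3

Answer: .......
.......
.......
.OO..X.
.XOXXXO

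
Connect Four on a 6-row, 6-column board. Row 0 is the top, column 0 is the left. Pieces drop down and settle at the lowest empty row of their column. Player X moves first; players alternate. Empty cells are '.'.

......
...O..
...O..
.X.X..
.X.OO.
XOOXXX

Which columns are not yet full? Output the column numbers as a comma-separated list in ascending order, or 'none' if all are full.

Answer: 0,1,2,3,4,5

Derivation:
col 0: top cell = '.' → open
col 1: top cell = '.' → open
col 2: top cell = '.' → open
col 3: top cell = '.' → open
col 4: top cell = '.' → open
col 5: top cell = '.' → open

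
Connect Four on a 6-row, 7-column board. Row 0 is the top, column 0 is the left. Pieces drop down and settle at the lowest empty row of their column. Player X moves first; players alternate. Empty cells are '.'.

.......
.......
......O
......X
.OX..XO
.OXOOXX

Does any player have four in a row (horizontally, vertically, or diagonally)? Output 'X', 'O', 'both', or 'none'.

none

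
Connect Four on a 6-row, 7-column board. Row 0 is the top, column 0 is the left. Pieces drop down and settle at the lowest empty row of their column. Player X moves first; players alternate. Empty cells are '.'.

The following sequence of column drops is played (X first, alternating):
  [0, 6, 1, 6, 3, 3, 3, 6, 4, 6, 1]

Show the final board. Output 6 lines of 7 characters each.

Move 1: X drops in col 0, lands at row 5
Move 2: O drops in col 6, lands at row 5
Move 3: X drops in col 1, lands at row 5
Move 4: O drops in col 6, lands at row 4
Move 5: X drops in col 3, lands at row 5
Move 6: O drops in col 3, lands at row 4
Move 7: X drops in col 3, lands at row 3
Move 8: O drops in col 6, lands at row 3
Move 9: X drops in col 4, lands at row 5
Move 10: O drops in col 6, lands at row 2
Move 11: X drops in col 1, lands at row 4

Answer: .......
.......
......O
...X..O
.X.O..O
XX.XX.O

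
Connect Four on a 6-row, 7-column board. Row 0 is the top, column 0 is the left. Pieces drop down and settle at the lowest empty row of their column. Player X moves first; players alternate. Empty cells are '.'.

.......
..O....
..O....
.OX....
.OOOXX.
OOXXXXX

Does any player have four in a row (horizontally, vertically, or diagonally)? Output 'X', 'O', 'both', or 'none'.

X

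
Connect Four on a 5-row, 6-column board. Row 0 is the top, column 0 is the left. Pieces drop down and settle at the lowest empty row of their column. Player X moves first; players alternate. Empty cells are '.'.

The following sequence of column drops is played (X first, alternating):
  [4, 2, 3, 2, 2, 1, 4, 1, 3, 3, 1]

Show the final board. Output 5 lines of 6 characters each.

Move 1: X drops in col 4, lands at row 4
Move 2: O drops in col 2, lands at row 4
Move 3: X drops in col 3, lands at row 4
Move 4: O drops in col 2, lands at row 3
Move 5: X drops in col 2, lands at row 2
Move 6: O drops in col 1, lands at row 4
Move 7: X drops in col 4, lands at row 3
Move 8: O drops in col 1, lands at row 3
Move 9: X drops in col 3, lands at row 3
Move 10: O drops in col 3, lands at row 2
Move 11: X drops in col 1, lands at row 2

Answer: ......
......
.XXO..
.OOXX.
.OOXX.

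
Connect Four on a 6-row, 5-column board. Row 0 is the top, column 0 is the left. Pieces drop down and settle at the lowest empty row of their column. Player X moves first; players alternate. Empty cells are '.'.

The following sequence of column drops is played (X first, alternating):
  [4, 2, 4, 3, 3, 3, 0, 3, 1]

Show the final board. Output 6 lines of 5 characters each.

Answer: .....
.....
...O.
...O.
...XX
XXOOX

Derivation:
Move 1: X drops in col 4, lands at row 5
Move 2: O drops in col 2, lands at row 5
Move 3: X drops in col 4, lands at row 4
Move 4: O drops in col 3, lands at row 5
Move 5: X drops in col 3, lands at row 4
Move 6: O drops in col 3, lands at row 3
Move 7: X drops in col 0, lands at row 5
Move 8: O drops in col 3, lands at row 2
Move 9: X drops in col 1, lands at row 5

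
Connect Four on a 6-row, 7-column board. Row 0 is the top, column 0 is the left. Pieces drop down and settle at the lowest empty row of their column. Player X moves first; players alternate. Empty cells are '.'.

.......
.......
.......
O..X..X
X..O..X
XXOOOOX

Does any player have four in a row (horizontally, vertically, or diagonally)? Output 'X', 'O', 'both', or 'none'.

O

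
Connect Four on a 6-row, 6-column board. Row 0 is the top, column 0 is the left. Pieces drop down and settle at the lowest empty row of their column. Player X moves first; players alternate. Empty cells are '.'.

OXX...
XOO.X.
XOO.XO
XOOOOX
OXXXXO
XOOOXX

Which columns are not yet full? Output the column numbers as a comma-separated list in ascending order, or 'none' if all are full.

col 0: top cell = 'O' → FULL
col 1: top cell = 'X' → FULL
col 2: top cell = 'X' → FULL
col 3: top cell = '.' → open
col 4: top cell = '.' → open
col 5: top cell = '.' → open

Answer: 3,4,5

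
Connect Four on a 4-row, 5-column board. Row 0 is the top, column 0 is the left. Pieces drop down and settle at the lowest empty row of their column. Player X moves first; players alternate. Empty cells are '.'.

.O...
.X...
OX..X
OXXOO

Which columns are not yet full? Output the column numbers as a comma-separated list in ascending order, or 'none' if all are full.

Answer: 0,2,3,4

Derivation:
col 0: top cell = '.' → open
col 1: top cell = 'O' → FULL
col 2: top cell = '.' → open
col 3: top cell = '.' → open
col 4: top cell = '.' → open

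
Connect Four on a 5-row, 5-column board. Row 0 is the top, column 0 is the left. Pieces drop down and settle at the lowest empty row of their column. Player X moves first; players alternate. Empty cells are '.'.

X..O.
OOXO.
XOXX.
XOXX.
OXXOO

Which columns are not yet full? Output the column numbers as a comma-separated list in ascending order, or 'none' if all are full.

col 0: top cell = 'X' → FULL
col 1: top cell = '.' → open
col 2: top cell = '.' → open
col 3: top cell = 'O' → FULL
col 4: top cell = '.' → open

Answer: 1,2,4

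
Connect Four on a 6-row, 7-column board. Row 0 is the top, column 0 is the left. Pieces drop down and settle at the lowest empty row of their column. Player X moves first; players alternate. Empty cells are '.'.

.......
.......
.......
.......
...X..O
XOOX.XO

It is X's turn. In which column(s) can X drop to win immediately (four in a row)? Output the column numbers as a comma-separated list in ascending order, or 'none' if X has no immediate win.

col 0: drop X → no win
col 1: drop X → no win
col 2: drop X → no win
col 3: drop X → no win
col 4: drop X → no win
col 5: drop X → no win
col 6: drop X → no win

Answer: none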